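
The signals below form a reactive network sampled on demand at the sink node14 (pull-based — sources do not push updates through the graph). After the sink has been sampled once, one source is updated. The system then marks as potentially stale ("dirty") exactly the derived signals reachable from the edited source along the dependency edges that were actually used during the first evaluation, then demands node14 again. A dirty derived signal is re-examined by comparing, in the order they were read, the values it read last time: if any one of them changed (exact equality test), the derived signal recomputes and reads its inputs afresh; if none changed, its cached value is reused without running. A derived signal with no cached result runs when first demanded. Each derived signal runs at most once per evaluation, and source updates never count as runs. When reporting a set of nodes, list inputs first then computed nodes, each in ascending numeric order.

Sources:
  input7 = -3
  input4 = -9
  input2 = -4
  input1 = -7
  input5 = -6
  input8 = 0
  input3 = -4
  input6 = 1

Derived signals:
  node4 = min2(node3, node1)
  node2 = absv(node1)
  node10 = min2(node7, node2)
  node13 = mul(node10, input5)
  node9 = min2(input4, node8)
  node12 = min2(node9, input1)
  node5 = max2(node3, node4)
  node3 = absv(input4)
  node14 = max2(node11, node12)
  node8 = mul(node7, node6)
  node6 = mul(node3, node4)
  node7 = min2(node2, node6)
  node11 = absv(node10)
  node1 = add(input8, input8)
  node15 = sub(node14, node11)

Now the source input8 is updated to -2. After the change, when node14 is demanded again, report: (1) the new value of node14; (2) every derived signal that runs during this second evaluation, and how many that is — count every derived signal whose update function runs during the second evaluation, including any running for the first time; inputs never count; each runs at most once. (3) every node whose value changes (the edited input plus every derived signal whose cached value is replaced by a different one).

Initial pass — values computed on the first demand:
  node1 = add(0, 0) = 0
  node2 = absv(0) = 0
  node3 = absv(-9) = 9
  node4 = min2(9, 0) = 0
  node6 = mul(9, 0) = 0
  node7 = min2(0, 0) = 0
  node8 = mul(0, 0) = 0
  node9 = min2(-9, 0) = -9
  node10 = min2(0, 0) = 0
  node11 = absv(0) = 0
  node12 = min2(-9, -7) = -9
  node14 = max2(0, -9) = 0

Second demand — change propagation:
  node1: re-runs because input8 0->-2; input8 0->-2; new result -4.
  node2: re-runs because node1 0->-4; new result 4.
  node4: re-runs because node1 0->-4; new result -4.
  node6: re-runs because node4 0->-4; new result -36.
  node7: re-runs because node2 0->4; node6 0->-36; new result -36.
  node8: re-runs because node7 0->-36; node6 0->-36; new result 1296.
  node9: re-runs because node8 0->1296; new result -9 (unchanged).
  node10: re-runs because node7 0->-36; node2 0->4; new result -36.
  node11: re-runs because node10 0->-36; new result 36.
  node12: re-examined; everything it read last time is the same (node9 unchanged, input1 unchanged) — cache -9 kept, no run.
  node14: re-runs because node11 0->36; new result 36.

The important point: at node12 every value read last time is unchanged, so the dirty flag clears without a run.

node14 now evaluates to 36.
Run set: node1, node2, node4, node6, node7, node8, node9, node10, node11, node14 (10 run).
Changed values: input8, node1, node2, node4, node6, node7, node8, node10, node11, node14.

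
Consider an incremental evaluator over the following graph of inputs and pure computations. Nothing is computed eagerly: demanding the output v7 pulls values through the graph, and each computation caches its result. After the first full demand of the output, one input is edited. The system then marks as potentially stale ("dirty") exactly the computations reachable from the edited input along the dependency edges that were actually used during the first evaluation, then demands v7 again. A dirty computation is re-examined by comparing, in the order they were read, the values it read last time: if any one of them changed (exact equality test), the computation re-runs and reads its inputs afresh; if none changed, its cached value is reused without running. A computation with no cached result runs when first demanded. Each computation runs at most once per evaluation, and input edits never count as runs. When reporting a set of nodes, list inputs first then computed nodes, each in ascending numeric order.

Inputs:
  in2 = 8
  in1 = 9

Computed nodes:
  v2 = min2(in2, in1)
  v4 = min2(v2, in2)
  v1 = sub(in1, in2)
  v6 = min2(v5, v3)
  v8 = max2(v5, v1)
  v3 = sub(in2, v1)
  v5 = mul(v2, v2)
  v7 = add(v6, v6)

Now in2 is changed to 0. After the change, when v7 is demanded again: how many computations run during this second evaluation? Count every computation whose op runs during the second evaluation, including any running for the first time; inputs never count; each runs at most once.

Run set: v1, v2, v3, v5, v6, v7 (6 run).

Initial pass — values computed on the first demand:
  v1 = sub(9, 8) = 1
  v2 = min2(8, 9) = 8
  v3 = sub(8, 1) = 7
  v5 = mul(8, 8) = 64
  v6 = min2(64, 7) = 7
  v7 = add(7, 7) = 14

Second demand — change propagation:
  v1: re-runs because in2 8->0; new result 9.
  v2: re-runs because in2 8->0; new result 0.
  v3: re-runs because in2 8->0; v1 1->9; new result -9.
  v5: re-runs because v2 8->0; v2 8->0; new result 0.
  v6: re-runs because v5 64->0; v3 7->-9; new result -9.
  v7: re-runs because v6 7->-9; v6 7->-9; new result -18.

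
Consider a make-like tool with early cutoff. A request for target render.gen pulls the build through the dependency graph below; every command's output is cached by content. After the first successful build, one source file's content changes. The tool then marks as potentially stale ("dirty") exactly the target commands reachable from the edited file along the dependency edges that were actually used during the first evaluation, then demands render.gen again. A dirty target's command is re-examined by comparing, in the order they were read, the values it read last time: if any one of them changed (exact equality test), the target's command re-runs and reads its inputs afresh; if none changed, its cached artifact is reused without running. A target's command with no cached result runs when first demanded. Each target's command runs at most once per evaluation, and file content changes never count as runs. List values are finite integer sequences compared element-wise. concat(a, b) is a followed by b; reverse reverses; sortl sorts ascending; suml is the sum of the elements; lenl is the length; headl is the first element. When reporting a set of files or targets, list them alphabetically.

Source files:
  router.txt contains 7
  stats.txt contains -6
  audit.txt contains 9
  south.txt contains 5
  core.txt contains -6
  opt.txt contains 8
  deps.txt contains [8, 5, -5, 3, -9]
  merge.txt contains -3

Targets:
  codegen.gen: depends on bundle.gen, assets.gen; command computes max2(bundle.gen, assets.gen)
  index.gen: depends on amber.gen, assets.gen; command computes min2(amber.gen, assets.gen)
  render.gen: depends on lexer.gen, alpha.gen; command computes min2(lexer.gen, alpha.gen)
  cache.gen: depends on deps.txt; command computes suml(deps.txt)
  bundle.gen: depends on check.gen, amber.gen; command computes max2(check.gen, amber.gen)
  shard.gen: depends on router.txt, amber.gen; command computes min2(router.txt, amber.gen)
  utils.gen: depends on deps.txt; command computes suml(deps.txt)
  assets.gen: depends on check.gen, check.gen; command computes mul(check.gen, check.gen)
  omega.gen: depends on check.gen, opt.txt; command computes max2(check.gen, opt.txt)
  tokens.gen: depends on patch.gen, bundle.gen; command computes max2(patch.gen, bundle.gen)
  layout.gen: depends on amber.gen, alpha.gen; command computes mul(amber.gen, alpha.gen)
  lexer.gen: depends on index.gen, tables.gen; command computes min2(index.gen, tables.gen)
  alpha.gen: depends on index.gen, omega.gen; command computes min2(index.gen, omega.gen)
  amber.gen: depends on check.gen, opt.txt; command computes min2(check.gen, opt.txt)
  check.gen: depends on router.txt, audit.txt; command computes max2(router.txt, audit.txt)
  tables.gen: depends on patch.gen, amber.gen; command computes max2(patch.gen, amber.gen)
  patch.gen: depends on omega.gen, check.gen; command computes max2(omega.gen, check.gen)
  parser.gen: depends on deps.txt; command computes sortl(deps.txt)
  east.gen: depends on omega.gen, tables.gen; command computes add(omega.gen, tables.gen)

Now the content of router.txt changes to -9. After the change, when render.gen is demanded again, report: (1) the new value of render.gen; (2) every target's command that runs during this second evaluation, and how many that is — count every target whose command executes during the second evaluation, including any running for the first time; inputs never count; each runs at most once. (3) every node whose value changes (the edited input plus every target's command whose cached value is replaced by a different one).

First demand of the output computes:
  check.gen = max2(7, 9) = 9
  amber.gen = min2(9, 8) = 8
  assets.gen = mul(9, 9) = 81
  index.gen = min2(8, 81) = 8
  omega.gen = max2(9, 8) = 9
  alpha.gen = min2(8, 9) = 8
  patch.gen = max2(9, 9) = 9
  tables.gen = max2(9, 8) = 9
  lexer.gen = min2(8, 9) = 8
  render.gen = min2(8, 8) = 8

After the edit, cleaning proceeds:
  check.gen: a read changed (router.txt 7->-9) — executes, giving 9 — identical to its old value.
  amber.gen: dirty, but its reads are unchanged (check.gen unchanged, opt.txt unchanged); cached 8 stands.
  assets.gen: dirty, but its reads are unchanged (check.gen unchanged, check.gen unchanged); cached 81 stands.
  index.gen: dirty, but its reads are unchanged (amber.gen unchanged, assets.gen unchanged); cached 8 stands.
  omega.gen: dirty, but its reads are unchanged (check.gen unchanged, opt.txt unchanged); cached 9 stands.
  alpha.gen: dirty, but its reads are unchanged (index.gen unchanged, omega.gen unchanged); cached 8 stands.
  patch.gen: dirty, but its reads are unchanged (omega.gen unchanged, check.gen unchanged); cached 9 stands.
  tables.gen: dirty, but its reads are unchanged (patch.gen unchanged, amber.gen unchanged); cached 9 stands.
  lexer.gen: dirty, but its reads are unchanged (index.gen unchanged, tables.gen unchanged); cached 8 stands.
  render.gen: dirty, but its reads are unchanged (lexer.gen unchanged, alpha.gen unchanged); cached 8 stands.

Note the absorption at check.gen: it re-runs yet its value is the same, leaving the output's value untouched.

Demanding render.gen again yields 8.
1 target commands run: check.gen.
The nodes whose values change: router.txt.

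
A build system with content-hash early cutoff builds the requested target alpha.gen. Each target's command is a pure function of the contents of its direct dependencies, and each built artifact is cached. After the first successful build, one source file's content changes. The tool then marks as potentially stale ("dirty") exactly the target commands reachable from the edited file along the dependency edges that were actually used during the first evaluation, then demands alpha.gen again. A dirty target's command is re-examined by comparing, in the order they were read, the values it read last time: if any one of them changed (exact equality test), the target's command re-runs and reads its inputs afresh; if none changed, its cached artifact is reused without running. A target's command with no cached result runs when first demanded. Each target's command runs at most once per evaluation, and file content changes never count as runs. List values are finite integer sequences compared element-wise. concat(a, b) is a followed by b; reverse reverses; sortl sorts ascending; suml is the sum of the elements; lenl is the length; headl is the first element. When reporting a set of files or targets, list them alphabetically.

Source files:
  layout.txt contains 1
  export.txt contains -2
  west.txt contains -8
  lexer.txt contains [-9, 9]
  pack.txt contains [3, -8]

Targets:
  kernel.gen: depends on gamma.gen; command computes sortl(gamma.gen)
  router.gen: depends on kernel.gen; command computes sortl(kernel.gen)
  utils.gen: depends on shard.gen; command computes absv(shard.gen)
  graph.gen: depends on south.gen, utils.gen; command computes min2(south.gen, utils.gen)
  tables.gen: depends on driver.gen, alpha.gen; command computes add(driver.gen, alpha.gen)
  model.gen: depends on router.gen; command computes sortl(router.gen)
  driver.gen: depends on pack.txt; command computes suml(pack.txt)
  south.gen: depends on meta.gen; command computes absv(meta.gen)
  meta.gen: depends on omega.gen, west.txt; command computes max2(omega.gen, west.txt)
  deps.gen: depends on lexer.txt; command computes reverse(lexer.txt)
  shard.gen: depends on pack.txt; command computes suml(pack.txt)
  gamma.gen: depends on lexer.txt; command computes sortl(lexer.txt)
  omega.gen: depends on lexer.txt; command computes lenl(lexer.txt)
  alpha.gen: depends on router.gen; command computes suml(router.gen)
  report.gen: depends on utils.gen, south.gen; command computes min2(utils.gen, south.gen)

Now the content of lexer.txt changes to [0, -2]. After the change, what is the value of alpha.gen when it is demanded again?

First evaluation (everything demanded from the output):
  gamma.gen = sortl([-9, 9]) = [-9, 9]
  kernel.gen = sortl([-9, 9]) = [-9, 9]
  router.gen = sortl([-9, 9]) = [-9, 9]
  alpha.gen = suml([-9, 9]) = 0

Propagation after the edit:
  gamma.gen: runs — lexer.txt [-9, 9]->[0, -2]; result [-2, 0].
  kernel.gen: runs — gamma.gen [-9, 9]->[-2, 0]; result [-2, 0].
  router.gen: runs — kernel.gen [-9, 9]->[-2, 0]; result [-2, 0].
  alpha.gen: runs — router.gen [-9, 9]->[-2, 0]; result -2.

New value of alpha.gen: -2.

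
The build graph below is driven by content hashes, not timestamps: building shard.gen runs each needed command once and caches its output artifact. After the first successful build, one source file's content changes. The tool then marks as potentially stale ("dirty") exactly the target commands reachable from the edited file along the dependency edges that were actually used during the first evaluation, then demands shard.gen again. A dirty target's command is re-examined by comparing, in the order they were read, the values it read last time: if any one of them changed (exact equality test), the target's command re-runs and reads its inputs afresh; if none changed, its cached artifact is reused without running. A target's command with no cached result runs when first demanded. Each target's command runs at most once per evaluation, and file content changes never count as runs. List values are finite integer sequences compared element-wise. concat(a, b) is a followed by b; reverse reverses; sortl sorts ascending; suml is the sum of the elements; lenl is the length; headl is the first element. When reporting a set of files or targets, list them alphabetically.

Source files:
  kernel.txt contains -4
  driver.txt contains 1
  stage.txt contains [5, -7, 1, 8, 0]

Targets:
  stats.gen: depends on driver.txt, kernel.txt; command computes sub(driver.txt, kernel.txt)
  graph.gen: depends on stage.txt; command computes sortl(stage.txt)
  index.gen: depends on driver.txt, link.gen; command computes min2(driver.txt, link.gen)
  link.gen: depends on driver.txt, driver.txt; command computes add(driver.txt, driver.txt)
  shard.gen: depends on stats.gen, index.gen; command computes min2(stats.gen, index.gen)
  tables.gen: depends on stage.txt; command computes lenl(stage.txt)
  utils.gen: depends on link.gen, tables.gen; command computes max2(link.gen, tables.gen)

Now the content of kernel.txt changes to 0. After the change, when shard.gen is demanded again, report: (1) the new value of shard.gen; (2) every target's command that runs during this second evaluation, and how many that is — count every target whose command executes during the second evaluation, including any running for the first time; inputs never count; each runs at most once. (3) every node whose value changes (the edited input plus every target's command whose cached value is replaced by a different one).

shard.gen now evaluates to 1.
Run set: shard.gen, stats.gen (2 run).
Changed values: kernel.txt, stats.gen.

Initial pass — values computed on the first demand:
  link.gen = add(1, 1) = 2
  index.gen = min2(1, 2) = 1
  stats.gen = sub(1, -4) = 5
  shard.gen = min2(5, 1) = 1

Second demand — change propagation:
  stats.gen: re-runs because kernel.txt -4->0; new result 1.
  shard.gen: re-runs because stats.gen 5->1; new result 1 (unchanged).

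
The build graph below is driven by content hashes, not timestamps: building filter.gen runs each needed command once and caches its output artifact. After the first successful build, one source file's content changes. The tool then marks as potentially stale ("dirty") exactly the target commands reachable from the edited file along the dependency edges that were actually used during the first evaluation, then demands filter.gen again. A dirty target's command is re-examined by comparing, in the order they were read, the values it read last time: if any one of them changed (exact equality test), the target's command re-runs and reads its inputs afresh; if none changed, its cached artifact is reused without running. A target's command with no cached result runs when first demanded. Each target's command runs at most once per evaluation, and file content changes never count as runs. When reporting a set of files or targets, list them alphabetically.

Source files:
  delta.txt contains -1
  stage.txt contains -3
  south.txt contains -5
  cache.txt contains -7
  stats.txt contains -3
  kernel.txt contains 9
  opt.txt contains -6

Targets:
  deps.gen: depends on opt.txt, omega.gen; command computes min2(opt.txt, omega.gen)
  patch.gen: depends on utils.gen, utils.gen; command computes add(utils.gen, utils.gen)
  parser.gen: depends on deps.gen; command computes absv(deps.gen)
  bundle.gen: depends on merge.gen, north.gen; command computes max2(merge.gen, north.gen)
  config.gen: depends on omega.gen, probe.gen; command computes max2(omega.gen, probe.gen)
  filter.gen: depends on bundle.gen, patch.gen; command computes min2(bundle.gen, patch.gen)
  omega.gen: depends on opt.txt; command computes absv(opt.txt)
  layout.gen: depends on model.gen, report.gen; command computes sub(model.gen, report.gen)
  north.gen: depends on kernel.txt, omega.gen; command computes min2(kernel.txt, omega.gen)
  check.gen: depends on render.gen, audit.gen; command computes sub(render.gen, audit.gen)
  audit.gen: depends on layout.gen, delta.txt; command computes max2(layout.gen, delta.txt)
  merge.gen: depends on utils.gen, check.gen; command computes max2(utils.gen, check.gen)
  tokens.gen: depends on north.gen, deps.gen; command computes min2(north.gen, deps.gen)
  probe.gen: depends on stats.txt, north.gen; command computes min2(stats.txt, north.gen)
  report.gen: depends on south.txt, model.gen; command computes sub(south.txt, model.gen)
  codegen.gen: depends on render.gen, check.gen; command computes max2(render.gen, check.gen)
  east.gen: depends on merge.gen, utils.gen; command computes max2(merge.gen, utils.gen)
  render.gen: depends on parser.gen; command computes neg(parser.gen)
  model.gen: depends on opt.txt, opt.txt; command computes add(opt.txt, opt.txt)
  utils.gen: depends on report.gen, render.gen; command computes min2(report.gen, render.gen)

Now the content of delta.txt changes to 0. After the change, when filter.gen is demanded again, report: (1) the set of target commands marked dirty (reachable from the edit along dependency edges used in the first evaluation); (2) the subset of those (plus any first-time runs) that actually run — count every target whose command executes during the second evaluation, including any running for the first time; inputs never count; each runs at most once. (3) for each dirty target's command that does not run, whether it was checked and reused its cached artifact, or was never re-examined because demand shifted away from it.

Dirty set: audit.gen, bundle.gen, check.gen, filter.gen, merge.gen.
Run set: audit.gen, bundle.gen, check.gen, merge.gen (4 run).
Re-examined without running (cache reused): filter.gen.
The important point: bundle.gen recomputes to an identical value, and the output ends up unchanged.

Initial pass — values computed on the first demand:
  model.gen = add(-6, -6) = -12
  omega.gen = absv(-6) = 6
  deps.gen = min2(-6, 6) = -6
  north.gen = min2(9, 6) = 6
  parser.gen = absv(-6) = 6
  render.gen = neg(6) = -6
  report.gen = sub(-5, -12) = 7
  layout.gen = sub(-12, 7) = -19
  audit.gen = max2(-19, -1) = -1
  check.gen = sub(-6, -1) = -5
  utils.gen = min2(7, -6) = -6
  merge.gen = max2(-6, -5) = -5
  bundle.gen = max2(-5, 6) = 6
  patch.gen = add(-6, -6) = -12
  filter.gen = min2(6, -12) = -12

Second demand — change propagation:
  audit.gen: re-runs because delta.txt -1->0; new result 0.
  check.gen: re-runs because audit.gen -1->0; new result -6.
  merge.gen: re-runs because check.gen -5->-6; new result -6.
  bundle.gen: re-runs because merge.gen -5->-6; new result 6 (unchanged).
  filter.gen: re-examined; everything it read last time is the same (bundle.gen unchanged, patch.gen unchanged) — cache -12 kept, no run.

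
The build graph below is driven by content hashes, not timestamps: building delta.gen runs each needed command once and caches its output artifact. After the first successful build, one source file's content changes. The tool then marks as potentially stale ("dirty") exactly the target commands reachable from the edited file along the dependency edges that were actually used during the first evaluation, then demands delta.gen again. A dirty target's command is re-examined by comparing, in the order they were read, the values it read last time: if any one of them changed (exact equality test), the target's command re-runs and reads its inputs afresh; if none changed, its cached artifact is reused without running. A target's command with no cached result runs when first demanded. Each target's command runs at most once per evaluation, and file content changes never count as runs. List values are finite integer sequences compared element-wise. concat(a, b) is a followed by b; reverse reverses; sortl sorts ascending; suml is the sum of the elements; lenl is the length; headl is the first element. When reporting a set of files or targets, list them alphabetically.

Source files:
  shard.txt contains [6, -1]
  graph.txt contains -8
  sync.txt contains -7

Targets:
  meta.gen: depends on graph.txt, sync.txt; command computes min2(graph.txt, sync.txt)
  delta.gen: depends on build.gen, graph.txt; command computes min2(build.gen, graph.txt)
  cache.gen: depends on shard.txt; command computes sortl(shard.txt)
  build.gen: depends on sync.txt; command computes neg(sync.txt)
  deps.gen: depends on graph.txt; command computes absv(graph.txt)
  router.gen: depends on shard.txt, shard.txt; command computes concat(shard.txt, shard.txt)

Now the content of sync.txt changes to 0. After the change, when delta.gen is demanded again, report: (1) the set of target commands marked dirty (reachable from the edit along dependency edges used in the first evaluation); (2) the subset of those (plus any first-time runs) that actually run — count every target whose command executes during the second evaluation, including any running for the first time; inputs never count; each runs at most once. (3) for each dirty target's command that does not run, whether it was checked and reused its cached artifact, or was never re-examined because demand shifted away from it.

Initial pass — values computed on the first demand:
  build.gen = neg(-7) = 7
  delta.gen = min2(7, -8) = -8

Second demand — change propagation:
  build.gen: re-runs because sync.txt -7->0; new result 0.
  delta.gen: re-runs because build.gen 7->0; new result -8 (unchanged).

Dirty set: build.gen, delta.gen.
Run set: build.gen, delta.gen (2 run).
All dirty target commands ended up running.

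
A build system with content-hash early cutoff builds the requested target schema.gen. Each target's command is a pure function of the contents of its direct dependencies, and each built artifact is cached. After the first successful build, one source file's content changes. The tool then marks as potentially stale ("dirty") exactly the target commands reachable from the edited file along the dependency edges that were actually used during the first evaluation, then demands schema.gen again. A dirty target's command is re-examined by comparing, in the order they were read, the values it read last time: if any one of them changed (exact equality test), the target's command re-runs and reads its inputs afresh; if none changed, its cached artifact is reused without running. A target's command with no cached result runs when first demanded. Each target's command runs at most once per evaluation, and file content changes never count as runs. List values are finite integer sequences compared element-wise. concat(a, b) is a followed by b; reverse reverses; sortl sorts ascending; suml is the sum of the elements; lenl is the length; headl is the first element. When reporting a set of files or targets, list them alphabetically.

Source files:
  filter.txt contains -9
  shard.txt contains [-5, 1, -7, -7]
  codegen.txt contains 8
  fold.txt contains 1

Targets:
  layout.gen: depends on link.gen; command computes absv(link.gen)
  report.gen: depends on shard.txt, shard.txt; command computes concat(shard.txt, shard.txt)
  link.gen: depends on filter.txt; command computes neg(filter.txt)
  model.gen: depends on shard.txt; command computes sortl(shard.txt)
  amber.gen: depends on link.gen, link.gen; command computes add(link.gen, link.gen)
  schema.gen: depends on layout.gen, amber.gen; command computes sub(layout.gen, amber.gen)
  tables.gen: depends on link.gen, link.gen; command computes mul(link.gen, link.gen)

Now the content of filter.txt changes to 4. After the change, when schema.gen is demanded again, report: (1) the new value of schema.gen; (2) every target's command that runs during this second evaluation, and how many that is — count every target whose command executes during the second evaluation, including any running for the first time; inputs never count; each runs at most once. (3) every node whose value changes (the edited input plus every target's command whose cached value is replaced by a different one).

New value of schema.gen: 12.
Target commands that run: amber.gen, layout.gen, link.gen, schema.gen — 4 in total.
Values that change: amber.gen, filter.txt, layout.gen, link.gen, schema.gen.

First evaluation (everything demanded from the output):
  link.gen = neg(-9) = 9
  amber.gen = add(9, 9) = 18
  layout.gen = absv(9) = 9
  schema.gen = sub(9, 18) = -9

Propagation after the edit:
  link.gen: runs — filter.txt -9->4; result -4.
  amber.gen: runs — link.gen 9->-4; link.gen 9->-4; result -8.
  layout.gen: runs — link.gen 9->-4; result 4.
  schema.gen: runs — layout.gen 9->4; amber.gen 18->-8; result 12.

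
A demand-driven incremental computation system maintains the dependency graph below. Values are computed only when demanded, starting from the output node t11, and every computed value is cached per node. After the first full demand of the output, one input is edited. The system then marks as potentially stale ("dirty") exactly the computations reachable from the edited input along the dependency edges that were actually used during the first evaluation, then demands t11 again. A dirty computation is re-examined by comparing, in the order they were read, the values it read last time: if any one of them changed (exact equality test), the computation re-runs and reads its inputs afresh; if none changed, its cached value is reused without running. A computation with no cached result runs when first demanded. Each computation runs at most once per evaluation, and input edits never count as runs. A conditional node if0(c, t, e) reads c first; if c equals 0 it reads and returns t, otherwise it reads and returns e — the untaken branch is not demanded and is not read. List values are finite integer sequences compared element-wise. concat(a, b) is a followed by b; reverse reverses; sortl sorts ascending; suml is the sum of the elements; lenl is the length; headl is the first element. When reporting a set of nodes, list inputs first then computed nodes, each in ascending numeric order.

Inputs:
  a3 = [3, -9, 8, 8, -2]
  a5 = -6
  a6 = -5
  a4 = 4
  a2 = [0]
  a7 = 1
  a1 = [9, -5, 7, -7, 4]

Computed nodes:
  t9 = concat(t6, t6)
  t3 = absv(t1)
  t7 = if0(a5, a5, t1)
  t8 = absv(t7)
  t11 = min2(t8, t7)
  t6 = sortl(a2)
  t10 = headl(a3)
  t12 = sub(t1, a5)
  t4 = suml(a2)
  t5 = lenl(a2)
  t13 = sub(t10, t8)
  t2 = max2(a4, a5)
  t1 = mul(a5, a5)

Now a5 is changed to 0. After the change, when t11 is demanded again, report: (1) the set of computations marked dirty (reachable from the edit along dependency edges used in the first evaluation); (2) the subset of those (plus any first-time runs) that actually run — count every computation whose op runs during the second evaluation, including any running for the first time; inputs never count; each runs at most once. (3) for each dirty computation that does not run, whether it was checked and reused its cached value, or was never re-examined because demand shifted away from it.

Marked dirty: t1, t7, t8, t11.
Computations that run: t7, t8, t11 — 3 in total.
Never re-examined (demand shifted away): t1.
Key observation: a condition flipped, so demand moved to the other branch — t1 is never re-examined.

First evaluation (everything demanded from the output):
  t1 = mul(-6, -6) = 36
  t7 = if0(a5=-6 -> else branch t1) = 36
  t8 = absv(36) = 36
  t11 = min2(36, 36) = 36

Propagation after the edit:
  t1: marked dirty but never re-examined — demand shifted away from it.
  t7: runs — a5 -6->0; result 0.
  t8: runs — t7 36->0; result 0.
  t11: runs — t8 36->0; t7 36->0; result 0.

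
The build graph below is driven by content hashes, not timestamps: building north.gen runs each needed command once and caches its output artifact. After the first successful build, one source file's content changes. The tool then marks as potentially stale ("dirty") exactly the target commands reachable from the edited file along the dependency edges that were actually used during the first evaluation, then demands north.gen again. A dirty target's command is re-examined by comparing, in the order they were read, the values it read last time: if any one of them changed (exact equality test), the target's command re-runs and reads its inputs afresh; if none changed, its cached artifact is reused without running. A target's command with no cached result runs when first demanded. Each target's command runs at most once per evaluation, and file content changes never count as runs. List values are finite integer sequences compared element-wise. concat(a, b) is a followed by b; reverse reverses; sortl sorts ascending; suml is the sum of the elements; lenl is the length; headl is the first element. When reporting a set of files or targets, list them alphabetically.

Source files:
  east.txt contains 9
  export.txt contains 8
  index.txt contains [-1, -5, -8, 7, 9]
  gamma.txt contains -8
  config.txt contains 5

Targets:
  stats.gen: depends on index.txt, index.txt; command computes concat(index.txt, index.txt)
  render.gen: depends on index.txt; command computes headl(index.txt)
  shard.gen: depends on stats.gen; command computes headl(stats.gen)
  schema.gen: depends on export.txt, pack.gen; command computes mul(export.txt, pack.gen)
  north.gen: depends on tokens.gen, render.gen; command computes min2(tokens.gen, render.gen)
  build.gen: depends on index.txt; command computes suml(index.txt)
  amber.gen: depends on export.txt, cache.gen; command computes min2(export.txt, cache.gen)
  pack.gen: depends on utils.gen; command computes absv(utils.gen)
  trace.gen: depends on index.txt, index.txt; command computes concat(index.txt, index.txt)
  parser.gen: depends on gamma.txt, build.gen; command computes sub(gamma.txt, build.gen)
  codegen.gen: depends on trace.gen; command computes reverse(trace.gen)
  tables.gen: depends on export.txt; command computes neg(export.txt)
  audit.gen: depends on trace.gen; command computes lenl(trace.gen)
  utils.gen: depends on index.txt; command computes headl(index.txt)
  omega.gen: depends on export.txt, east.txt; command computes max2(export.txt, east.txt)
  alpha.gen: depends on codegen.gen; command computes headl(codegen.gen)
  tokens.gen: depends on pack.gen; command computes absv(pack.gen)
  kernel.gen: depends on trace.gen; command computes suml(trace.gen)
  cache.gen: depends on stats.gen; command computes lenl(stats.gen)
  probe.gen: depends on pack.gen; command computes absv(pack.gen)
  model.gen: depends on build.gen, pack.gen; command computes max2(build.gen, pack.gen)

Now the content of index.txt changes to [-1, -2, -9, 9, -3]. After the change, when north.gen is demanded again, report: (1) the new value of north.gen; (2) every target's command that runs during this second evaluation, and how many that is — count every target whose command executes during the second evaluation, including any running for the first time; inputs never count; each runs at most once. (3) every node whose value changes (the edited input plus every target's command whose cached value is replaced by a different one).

north.gen now evaluates to -1.
Run set: render.gen, utils.gen (2 run).
Changed values: index.txt.
The important point: at pack.gen every value read last time is unchanged, so the dirty flag clears without a run.

Initial pass — values computed on the first demand:
  render.gen = headl([-1, -5, -8, 7, 9]) = -1
  utils.gen = headl([-1, -5, -8, 7, 9]) = -1
  pack.gen = absv(-1) = 1
  tokens.gen = absv(1) = 1
  north.gen = min2(1, -1) = -1

Second demand — change propagation:
  render.gen: re-runs because index.txt [-1, -5, -8, 7, 9]->[-1, -2, -9, 9, -3]; new result -1 (unchanged).
  utils.gen: re-runs because index.txt [-1, -5, -8, 7, 9]->[-1, -2, -9, 9, -3]; new result -1 (unchanged).
  pack.gen: re-examined; everything it read last time is the same (utils.gen unchanged) — cache 1 kept, no run.
  tokens.gen: re-examined; everything it read last time is the same (pack.gen unchanged) — cache 1 kept, no run.
  north.gen: re-examined; everything it read last time is the same (tokens.gen unchanged, render.gen unchanged) — cache -1 kept, no run.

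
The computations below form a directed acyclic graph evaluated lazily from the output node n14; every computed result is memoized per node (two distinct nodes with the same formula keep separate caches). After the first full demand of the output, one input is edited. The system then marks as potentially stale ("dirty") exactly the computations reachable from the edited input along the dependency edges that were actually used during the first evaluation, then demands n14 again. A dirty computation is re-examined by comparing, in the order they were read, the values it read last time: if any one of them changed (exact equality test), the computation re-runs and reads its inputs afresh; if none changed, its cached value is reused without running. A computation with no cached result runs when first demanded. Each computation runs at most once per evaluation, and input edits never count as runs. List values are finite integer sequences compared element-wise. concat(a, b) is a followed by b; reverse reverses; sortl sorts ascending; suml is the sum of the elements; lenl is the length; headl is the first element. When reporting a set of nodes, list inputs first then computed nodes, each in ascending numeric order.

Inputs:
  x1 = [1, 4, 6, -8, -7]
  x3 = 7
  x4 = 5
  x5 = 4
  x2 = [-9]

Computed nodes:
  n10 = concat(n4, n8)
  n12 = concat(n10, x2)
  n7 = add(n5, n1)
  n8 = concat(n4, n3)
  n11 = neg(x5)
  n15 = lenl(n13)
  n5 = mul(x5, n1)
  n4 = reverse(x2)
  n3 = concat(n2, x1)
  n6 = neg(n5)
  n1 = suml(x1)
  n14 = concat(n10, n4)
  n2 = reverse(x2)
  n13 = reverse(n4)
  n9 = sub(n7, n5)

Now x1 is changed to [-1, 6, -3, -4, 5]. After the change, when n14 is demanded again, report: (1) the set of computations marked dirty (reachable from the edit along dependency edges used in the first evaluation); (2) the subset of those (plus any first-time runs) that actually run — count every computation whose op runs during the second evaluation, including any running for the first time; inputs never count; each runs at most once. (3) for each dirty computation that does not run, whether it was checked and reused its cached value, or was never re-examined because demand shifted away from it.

First demand of the output computes:
  n2 = reverse([-9]) = [-9]
  n3 = concat([-9], [1, 4, 6, -8, -7]) = [-9, 1, 4, 6, -8, -7]
  n4 = reverse([-9]) = [-9]
  n8 = concat([-9], [-9, 1, 4, 6, -8, -7]) = [-9, -9, 1, 4, 6, -8, -7]
  n10 = concat([-9], [-9, -9, 1, 4, 6, -8, -7]) = [-9, -9, -9, 1, 4, 6, -8, -7]
  n14 = concat([-9, -9, -9, 1, 4, 6, -8, -7], [-9]) = [-9, -9, -9, 1, 4, 6, -8, -7, -9]

After the edit, cleaning proceeds:
  n3: a read changed (x1 [1, 4, 6, -8, -7]->[-1, 6, -3, -4, 5]) — executes, giving [-9, -1, 6, -3, -4, 5].
  n8: a read changed (n3 [-9, 1, 4, 6, -8, -7]->[-9, -1, 6, -3, -4, 5]) — executes, giving [-9, -9, -1, 6, -3, -4, 5].
  n10: a read changed (n8 [-9, -9, 1, 4, 6, -8, -7]->[-9, -9, -1, 6, -3, -4, 5]) — executes, giving [-9, -9, -9, -1, 6, -3, -4, 5].
  n14: a read changed (n10 [-9, -9, -9, 1, 4, 6, -8, -7]->[-9, -9, -9, -1, 6, -3, -4, 5]) — executes, giving [-9, -9, -9, -1, 6, -3, -4, 5, -9].

The edit dirties: n3, n8, n10, n14.
4 computations run: n3, n8, n10, n14.
No dirty computation escaped a run.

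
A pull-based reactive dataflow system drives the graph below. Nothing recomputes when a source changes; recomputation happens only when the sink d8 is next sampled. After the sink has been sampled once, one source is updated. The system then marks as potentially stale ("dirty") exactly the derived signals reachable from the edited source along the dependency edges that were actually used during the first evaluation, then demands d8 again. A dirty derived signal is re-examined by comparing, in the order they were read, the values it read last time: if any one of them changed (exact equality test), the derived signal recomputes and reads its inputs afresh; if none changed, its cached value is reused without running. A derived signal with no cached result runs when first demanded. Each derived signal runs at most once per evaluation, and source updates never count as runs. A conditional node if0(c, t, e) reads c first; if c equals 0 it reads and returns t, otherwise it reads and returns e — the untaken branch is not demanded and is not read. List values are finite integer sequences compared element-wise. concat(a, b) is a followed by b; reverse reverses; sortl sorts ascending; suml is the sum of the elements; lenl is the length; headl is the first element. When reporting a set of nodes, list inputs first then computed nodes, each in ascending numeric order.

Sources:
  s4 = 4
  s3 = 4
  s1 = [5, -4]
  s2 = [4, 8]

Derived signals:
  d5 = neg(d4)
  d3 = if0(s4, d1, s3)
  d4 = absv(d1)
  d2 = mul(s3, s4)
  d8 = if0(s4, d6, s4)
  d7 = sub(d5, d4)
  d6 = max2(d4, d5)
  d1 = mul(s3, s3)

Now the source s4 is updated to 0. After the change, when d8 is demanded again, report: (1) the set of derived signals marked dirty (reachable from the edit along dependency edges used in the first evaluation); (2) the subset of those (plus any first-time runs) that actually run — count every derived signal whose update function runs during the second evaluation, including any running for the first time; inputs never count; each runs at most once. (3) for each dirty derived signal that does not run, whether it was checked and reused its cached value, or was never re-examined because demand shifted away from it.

First evaluation (everything demanded from the output):
  d8 = if0(s4=4 -> else branch s4) = 4

Propagation after the edit:
  d1: demanded for the first time — runs, produces 16.
  d4: demanded for the first time — runs, produces 16.
  d5: demanded for the first time — runs, produces -16.
  d6: demanded for the first time — runs, produces 16.
  d8: runs — s4 4->0; s4 4->0; result 16.

Key observation: a condition flipped, so demand reaches new nodes — d1, d4, d5, d6 run for the first time.

Marked dirty: d8.
Derived signals that run: d1, d4, d5, d6, d8 — 5 in total.
Every dirty derived signal ran.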